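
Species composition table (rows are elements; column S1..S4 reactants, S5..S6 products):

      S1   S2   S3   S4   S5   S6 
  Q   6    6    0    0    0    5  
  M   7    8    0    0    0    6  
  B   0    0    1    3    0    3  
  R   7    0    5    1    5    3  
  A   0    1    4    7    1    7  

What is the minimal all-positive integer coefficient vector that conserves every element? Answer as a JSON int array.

Q: 4·6+1·6+3·0+5·0 = 30 | 6·0+6·5 = 30
M: 4·7+1·8+3·0+5·0 = 36 | 6·0+6·6 = 36
B: 4·0+1·0+3·1+5·3 = 18 | 6·0+6·3 = 18
R: 4·7+1·0+3·5+5·1 = 48 | 6·5+6·3 = 48
A: 4·0+1·1+3·4+5·7 = 48 | 6·1+6·7 = 48
gcd(4,1,3,5,6,6) = 1

Coefficients: [4, 1, 3, 5, 6, 6]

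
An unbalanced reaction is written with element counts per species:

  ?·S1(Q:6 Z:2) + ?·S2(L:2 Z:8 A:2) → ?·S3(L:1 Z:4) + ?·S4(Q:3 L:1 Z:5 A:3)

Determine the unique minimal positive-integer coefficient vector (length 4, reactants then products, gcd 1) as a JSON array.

Coefficients: [1, 3, 4, 2]

Q: 1·6+3·0 = 6 | 4·0+2·3 = 6
L: 1·0+3·2 = 6 | 4·1+2·1 = 6
Z: 1·2+3·8 = 26 | 4·4+2·5 = 26
A: 1·0+3·2 = 6 | 4·0+2·3 = 6
gcd(1,3,4,2) = 1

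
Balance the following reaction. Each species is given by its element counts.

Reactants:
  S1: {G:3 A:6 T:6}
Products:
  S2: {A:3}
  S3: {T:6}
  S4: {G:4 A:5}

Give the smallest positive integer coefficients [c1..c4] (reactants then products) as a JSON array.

Coefficients: [4, 3, 4, 3]

G: 4·3 = 12 | 3·0+4·0+3·4 = 12
A: 4·6 = 24 | 3·3+4·0+3·5 = 24
T: 4·6 = 24 | 3·0+4·6+3·0 = 24
gcd(4,3,4,3) = 1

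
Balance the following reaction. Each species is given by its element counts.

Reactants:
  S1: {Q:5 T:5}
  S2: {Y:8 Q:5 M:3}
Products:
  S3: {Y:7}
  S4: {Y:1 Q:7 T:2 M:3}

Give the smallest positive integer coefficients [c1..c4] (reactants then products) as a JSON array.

Coefficients: [2, 5, 5, 5]

Y: 2·0+5·8 = 40 | 5·7+5·1 = 40
Q: 2·5+5·5 = 35 | 5·0+5·7 = 35
T: 2·5+5·0 = 10 | 5·0+5·2 = 10
M: 2·0+5·3 = 15 | 5·0+5·3 = 15
gcd(2,5,5,5) = 1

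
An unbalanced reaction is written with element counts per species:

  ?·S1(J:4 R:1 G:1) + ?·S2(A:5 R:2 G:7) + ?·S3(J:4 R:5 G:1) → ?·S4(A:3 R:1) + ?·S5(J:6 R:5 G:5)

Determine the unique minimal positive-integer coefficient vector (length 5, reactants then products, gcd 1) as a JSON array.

Coefficients: [4, 3, 5, 5, 6]

A: 4·0+3·5+5·0 = 15 | 5·3+6·0 = 15
J: 4·4+3·0+5·4 = 36 | 5·0+6·6 = 36
R: 4·1+3·2+5·5 = 35 | 5·1+6·5 = 35
G: 4·1+3·7+5·1 = 30 | 5·0+6·5 = 30
gcd(4,3,5,5,6) = 1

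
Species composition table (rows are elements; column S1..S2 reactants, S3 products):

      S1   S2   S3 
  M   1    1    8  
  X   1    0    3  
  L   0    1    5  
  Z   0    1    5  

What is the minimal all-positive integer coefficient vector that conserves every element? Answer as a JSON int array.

Coefficients: [3, 5, 1]

M: 3·1+5·1 = 8 | 1·8 = 8
X: 3·1+5·0 = 3 | 1·3 = 3
L: 3·0+5·1 = 5 | 1·5 = 5
Z: 3·0+5·1 = 5 | 1·5 = 5
gcd(3,5,1) = 1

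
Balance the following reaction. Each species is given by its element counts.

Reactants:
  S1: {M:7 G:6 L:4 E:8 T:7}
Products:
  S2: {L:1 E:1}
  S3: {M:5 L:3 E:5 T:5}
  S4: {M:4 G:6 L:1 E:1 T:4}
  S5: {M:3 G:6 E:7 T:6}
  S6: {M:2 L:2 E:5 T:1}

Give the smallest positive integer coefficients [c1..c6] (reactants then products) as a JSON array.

M: 5·7 = 35 | 4·0+2·5+4·4+1·3+3·2 = 35
G: 5·6 = 30 | 4·0+2·0+4·6+1·6+3·0 = 30
L: 5·4 = 20 | 4·1+2·3+4·1+1·0+3·2 = 20
E: 5·8 = 40 | 4·1+2·5+4·1+1·7+3·5 = 40
T: 5·7 = 35 | 4·0+2·5+4·4+1·6+3·1 = 35
gcd(5,4,2,4,1,3) = 1

Coefficients: [5, 4, 2, 4, 1, 3]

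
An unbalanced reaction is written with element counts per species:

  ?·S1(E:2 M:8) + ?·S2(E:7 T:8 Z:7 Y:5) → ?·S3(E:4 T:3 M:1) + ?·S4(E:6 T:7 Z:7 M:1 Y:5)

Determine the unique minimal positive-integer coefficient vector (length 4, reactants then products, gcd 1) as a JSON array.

E: 1·2+6·7 = 44 | 2·4+6·6 = 44
T: 1·0+6·8 = 48 | 2·3+6·7 = 48
Z: 1·0+6·7 = 42 | 2·0+6·7 = 42
M: 1·8+6·0 = 8 | 2·1+6·1 = 8
Y: 1·0+6·5 = 30 | 2·0+6·5 = 30
gcd(1,6,2,6) = 1

Coefficients: [1, 6, 2, 6]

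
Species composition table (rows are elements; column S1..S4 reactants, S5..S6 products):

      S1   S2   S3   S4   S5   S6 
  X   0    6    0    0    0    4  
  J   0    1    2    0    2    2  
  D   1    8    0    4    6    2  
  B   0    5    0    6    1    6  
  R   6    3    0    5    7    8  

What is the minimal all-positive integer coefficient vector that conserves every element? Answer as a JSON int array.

X: 6·0+2·6+6·0+2·0 = 12 | 4·0+3·4 = 12
J: 6·0+2·1+6·2+2·0 = 14 | 4·2+3·2 = 14
D: 6·1+2·8+6·0+2·4 = 30 | 4·6+3·2 = 30
B: 6·0+2·5+6·0+2·6 = 22 | 4·1+3·6 = 22
R: 6·6+2·3+6·0+2·5 = 52 | 4·7+3·8 = 52
gcd(6,2,6,2,4,3) = 1

Coefficients: [6, 2, 6, 2, 4, 3]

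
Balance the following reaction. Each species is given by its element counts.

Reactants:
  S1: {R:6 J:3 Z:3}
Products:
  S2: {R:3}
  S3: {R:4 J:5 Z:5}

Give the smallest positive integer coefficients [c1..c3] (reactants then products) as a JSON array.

R: 5·6 = 30 | 6·3+3·4 = 30
J: 5·3 = 15 | 6·0+3·5 = 15
Z: 5·3 = 15 | 6·0+3·5 = 15
gcd(5,6,3) = 1

Coefficients: [5, 6, 3]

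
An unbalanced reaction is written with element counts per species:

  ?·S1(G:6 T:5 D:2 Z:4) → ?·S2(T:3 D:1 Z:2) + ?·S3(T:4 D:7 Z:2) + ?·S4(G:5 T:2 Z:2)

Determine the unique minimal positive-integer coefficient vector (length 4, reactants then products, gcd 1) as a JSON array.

Coefficients: [5, 3, 1, 6]

G: 5·6 = 30 | 3·0+1·0+6·5 = 30
T: 5·5 = 25 | 3·3+1·4+6·2 = 25
D: 5·2 = 10 | 3·1+1·7+6·0 = 10
Z: 5·4 = 20 | 3·2+1·2+6·2 = 20
gcd(5,3,1,6) = 1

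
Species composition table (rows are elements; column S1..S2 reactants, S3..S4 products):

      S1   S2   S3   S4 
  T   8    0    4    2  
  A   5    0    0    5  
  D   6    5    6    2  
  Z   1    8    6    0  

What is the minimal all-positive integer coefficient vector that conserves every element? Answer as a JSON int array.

T: 2·8+2·0 = 16 | 3·4+2·2 = 16
A: 2·5+2·0 = 10 | 3·0+2·5 = 10
D: 2·6+2·5 = 22 | 3·6+2·2 = 22
Z: 2·1+2·8 = 18 | 3·6+2·0 = 18
gcd(2,2,3,2) = 1

Coefficients: [2, 2, 3, 2]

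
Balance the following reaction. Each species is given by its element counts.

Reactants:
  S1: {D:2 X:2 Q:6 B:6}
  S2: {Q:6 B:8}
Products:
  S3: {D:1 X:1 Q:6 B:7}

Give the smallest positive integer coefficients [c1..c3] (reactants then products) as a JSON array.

D: 1·2+1·0 = 2 | 2·1 = 2
X: 1·2+1·0 = 2 | 2·1 = 2
Q: 1·6+1·6 = 12 | 2·6 = 12
B: 1·6+1·8 = 14 | 2·7 = 14
gcd(1,1,2) = 1

Coefficients: [1, 1, 2]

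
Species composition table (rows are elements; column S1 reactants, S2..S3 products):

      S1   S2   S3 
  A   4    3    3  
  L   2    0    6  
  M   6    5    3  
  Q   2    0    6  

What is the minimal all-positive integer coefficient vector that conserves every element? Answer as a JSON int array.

Coefficients: [3, 3, 1]

A: 3·4 = 12 | 3·3+1·3 = 12
L: 3·2 = 6 | 3·0+1·6 = 6
M: 3·6 = 18 | 3·5+1·3 = 18
Q: 3·2 = 6 | 3·0+1·6 = 6
gcd(3,3,1) = 1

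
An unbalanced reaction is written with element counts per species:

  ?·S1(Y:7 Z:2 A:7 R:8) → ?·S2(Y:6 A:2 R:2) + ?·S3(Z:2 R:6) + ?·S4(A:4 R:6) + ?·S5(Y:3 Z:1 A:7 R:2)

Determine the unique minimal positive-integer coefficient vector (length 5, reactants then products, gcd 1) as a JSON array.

Coefficients: [6, 5, 4, 1, 4]

Y: 6·7 = 42 | 5·6+4·0+1·0+4·3 = 42
Z: 6·2 = 12 | 5·0+4·2+1·0+4·1 = 12
A: 6·7 = 42 | 5·2+4·0+1·4+4·7 = 42
R: 6·8 = 48 | 5·2+4·6+1·6+4·2 = 48
gcd(6,5,4,1,4) = 1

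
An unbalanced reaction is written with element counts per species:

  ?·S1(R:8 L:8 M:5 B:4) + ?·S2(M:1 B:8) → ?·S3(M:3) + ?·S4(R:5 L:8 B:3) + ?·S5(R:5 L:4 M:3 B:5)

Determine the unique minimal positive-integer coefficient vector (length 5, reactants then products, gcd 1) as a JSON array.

R: 5·8+2·0 = 40 | 3·0+2·5+6·5 = 40
L: 5·8+2·0 = 40 | 3·0+2·8+6·4 = 40
M: 5·5+2·1 = 27 | 3·3+2·0+6·3 = 27
B: 5·4+2·8 = 36 | 3·0+2·3+6·5 = 36
gcd(5,2,3,2,6) = 1

Coefficients: [5, 2, 3, 2, 6]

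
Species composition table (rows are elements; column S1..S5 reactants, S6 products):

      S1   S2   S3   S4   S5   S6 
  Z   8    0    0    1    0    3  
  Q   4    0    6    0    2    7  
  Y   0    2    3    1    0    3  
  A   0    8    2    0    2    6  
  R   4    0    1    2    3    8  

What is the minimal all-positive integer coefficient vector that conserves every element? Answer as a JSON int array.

Coefficients: [1, 1, 2, 4, 6, 4]

Z: 1·8+1·0+2·0+4·1+6·0 = 12 | 4·3 = 12
Q: 1·4+1·0+2·6+4·0+6·2 = 28 | 4·7 = 28
Y: 1·0+1·2+2·3+4·1+6·0 = 12 | 4·3 = 12
A: 1·0+1·8+2·2+4·0+6·2 = 24 | 4·6 = 24
R: 1·4+1·0+2·1+4·2+6·3 = 32 | 4·8 = 32
gcd(1,1,2,4,6,4) = 1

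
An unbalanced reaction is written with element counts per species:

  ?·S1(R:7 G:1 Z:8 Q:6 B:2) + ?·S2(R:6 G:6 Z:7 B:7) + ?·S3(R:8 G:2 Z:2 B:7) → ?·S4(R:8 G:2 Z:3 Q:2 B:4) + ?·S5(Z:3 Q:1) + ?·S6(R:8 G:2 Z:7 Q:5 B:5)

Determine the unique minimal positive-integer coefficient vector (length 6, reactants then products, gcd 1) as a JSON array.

Coefficients: [6, 1, 3, 5, 6, 4]

R: 6·7+1·6+3·8 = 72 | 5·8+6·0+4·8 = 72
G: 6·1+1·6+3·2 = 18 | 5·2+6·0+4·2 = 18
Z: 6·8+1·7+3·2 = 61 | 5·3+6·3+4·7 = 61
Q: 6·6+1·0+3·0 = 36 | 5·2+6·1+4·5 = 36
B: 6·2+1·7+3·7 = 40 | 5·4+6·0+4·5 = 40
gcd(6,1,3,5,6,4) = 1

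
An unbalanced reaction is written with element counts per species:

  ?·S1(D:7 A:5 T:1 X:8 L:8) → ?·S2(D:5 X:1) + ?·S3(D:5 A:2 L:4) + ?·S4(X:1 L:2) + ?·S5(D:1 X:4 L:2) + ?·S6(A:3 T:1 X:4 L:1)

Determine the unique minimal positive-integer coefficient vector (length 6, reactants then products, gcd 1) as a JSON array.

Coefficients: [4, 1, 4, 3, 3, 4]

D: 4·7 = 28 | 1·5+4·5+3·0+3·1+4·0 = 28
A: 4·5 = 20 | 1·0+4·2+3·0+3·0+4·3 = 20
T: 4·1 = 4 | 1·0+4·0+3·0+3·0+4·1 = 4
X: 4·8 = 32 | 1·1+4·0+3·1+3·4+4·4 = 32
L: 4·8 = 32 | 1·0+4·4+3·2+3·2+4·1 = 32
gcd(4,1,4,3,3,4) = 1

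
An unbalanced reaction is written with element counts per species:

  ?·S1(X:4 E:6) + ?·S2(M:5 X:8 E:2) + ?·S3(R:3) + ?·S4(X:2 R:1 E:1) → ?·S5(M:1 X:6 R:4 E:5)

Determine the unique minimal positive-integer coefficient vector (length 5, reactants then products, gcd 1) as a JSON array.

Coefficients: [3, 1, 5, 5, 5]

M: 3·0+1·5+5·0+5·0 = 5 | 5·1 = 5
X: 3·4+1·8+5·0+5·2 = 30 | 5·6 = 30
R: 3·0+1·0+5·3+5·1 = 20 | 5·4 = 20
E: 3·6+1·2+5·0+5·1 = 25 | 5·5 = 25
gcd(3,1,5,5,5) = 1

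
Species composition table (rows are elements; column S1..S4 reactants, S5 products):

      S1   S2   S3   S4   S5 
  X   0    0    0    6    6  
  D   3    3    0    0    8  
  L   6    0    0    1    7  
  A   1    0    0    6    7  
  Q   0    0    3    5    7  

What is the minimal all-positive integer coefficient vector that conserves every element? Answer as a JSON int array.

X: 3·0+5·0+2·0+3·6 = 18 | 3·6 = 18
D: 3·3+5·3+2·0+3·0 = 24 | 3·8 = 24
L: 3·6+5·0+2·0+3·1 = 21 | 3·7 = 21
A: 3·1+5·0+2·0+3·6 = 21 | 3·7 = 21
Q: 3·0+5·0+2·3+3·5 = 21 | 3·7 = 21
gcd(3,5,2,3,3) = 1

Coefficients: [3, 5, 2, 3, 3]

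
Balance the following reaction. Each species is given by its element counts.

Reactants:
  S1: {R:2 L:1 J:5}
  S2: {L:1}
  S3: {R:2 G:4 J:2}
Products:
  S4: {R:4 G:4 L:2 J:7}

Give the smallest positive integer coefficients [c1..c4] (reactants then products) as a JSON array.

Coefficients: [1, 1, 1, 1]

R: 1·2+1·0+1·2 = 4 | 1·4 = 4
G: 1·0+1·0+1·4 = 4 | 1·4 = 4
L: 1·1+1·1+1·0 = 2 | 1·2 = 2
J: 1·5+1·0+1·2 = 7 | 1·7 = 7
gcd(1,1,1,1) = 1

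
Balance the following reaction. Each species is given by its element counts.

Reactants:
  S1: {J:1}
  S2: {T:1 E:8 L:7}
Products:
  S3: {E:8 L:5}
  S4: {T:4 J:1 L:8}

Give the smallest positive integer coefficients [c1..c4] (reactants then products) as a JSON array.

T: 1·0+4·1 = 4 | 4·0+1·4 = 4
E: 1·0+4·8 = 32 | 4·8+1·0 = 32
J: 1·1+4·0 = 1 | 4·0+1·1 = 1
L: 1·0+4·7 = 28 | 4·5+1·8 = 28
gcd(1,4,4,1) = 1

Coefficients: [1, 4, 4, 1]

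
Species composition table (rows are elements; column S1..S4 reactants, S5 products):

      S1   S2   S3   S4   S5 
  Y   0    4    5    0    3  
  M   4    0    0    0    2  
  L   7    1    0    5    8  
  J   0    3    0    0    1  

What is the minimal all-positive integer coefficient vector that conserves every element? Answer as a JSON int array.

Coefficients: [3, 2, 2, 5, 6]

Y: 3·0+2·4+2·5+5·0 = 18 | 6·3 = 18
M: 3·4+2·0+2·0+5·0 = 12 | 6·2 = 12
L: 3·7+2·1+2·0+5·5 = 48 | 6·8 = 48
J: 3·0+2·3+2·0+5·0 = 6 | 6·1 = 6
gcd(3,2,2,5,6) = 1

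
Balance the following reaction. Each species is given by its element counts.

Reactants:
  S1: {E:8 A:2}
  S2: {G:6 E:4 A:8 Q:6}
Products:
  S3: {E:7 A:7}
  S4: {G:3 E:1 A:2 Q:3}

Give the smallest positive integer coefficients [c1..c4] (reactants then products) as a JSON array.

Coefficients: [1, 3, 2, 6]

G: 1·0+3·6 = 18 | 2·0+6·3 = 18
E: 1·8+3·4 = 20 | 2·7+6·1 = 20
A: 1·2+3·8 = 26 | 2·7+6·2 = 26
Q: 1·0+3·6 = 18 | 2·0+6·3 = 18
gcd(1,3,2,6) = 1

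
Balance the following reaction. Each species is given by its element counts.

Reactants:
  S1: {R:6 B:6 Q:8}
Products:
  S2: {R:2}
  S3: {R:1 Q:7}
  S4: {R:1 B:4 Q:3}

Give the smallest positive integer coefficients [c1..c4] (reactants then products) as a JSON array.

R: 2·6 = 12 | 4·2+1·1+3·1 = 12
B: 2·6 = 12 | 4·0+1·0+3·4 = 12
Q: 2·8 = 16 | 4·0+1·7+3·3 = 16
gcd(2,4,1,3) = 1

Coefficients: [2, 4, 1, 3]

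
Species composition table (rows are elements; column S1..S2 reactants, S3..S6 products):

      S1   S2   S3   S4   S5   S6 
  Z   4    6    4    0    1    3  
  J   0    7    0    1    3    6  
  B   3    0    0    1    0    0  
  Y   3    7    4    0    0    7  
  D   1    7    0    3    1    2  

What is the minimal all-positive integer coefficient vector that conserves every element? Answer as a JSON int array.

Z: 2·4+3·6 = 26 | 5·4+6·0+3·1+1·3 = 26
J: 2·0+3·7 = 21 | 5·0+6·1+3·3+1·6 = 21
B: 2·3+3·0 = 6 | 5·0+6·1+3·0+1·0 = 6
Y: 2·3+3·7 = 27 | 5·4+6·0+3·0+1·7 = 27
D: 2·1+3·7 = 23 | 5·0+6·3+3·1+1·2 = 23
gcd(2,3,5,6,3,1) = 1

Coefficients: [2, 3, 5, 6, 3, 1]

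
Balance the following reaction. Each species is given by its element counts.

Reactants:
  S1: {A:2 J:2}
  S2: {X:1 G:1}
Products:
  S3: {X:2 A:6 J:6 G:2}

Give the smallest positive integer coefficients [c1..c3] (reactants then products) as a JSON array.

X: 3·0+2·1 = 2 | 1·2 = 2
A: 3·2+2·0 = 6 | 1·6 = 6
J: 3·2+2·0 = 6 | 1·6 = 6
G: 3·0+2·1 = 2 | 1·2 = 2
gcd(3,2,1) = 1

Coefficients: [3, 2, 1]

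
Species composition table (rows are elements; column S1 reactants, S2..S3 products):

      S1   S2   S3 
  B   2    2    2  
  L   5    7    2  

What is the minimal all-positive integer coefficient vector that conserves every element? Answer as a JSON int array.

Coefficients: [5, 3, 2]

B: 5·2 = 10 | 3·2+2·2 = 10
L: 5·5 = 25 | 3·7+2·2 = 25
gcd(5,3,2) = 1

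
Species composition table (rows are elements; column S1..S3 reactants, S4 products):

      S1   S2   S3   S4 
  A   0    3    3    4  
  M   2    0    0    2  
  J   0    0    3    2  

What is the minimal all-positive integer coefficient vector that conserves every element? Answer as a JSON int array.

Coefficients: [3, 2, 2, 3]

A: 3·0+2·3+2·3 = 12 | 3·4 = 12
M: 3·2+2·0+2·0 = 6 | 3·2 = 6
J: 3·0+2·0+2·3 = 6 | 3·2 = 6
gcd(3,2,2,3) = 1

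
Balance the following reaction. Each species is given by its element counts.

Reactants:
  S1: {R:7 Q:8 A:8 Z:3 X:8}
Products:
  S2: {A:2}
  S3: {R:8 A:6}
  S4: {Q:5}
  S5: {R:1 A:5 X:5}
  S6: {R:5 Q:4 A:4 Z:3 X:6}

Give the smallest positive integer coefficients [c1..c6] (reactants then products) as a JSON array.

R: 5·7 = 35 | 2·0+1·8+4·0+2·1+5·5 = 35
Q: 5·8 = 40 | 2·0+1·0+4·5+2·0+5·4 = 40
A: 5·8 = 40 | 2·2+1·6+4·0+2·5+5·4 = 40
Z: 5·3 = 15 | 2·0+1·0+4·0+2·0+5·3 = 15
X: 5·8 = 40 | 2·0+1·0+4·0+2·5+5·6 = 40
gcd(5,2,1,4,2,5) = 1

Coefficients: [5, 2, 1, 4, 2, 5]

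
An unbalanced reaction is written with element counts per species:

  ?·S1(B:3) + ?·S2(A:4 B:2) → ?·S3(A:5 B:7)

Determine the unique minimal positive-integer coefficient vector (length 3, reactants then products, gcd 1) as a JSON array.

A: 6·0+5·4 = 20 | 4·5 = 20
B: 6·3+5·2 = 28 | 4·7 = 28
gcd(6,5,4) = 1

Coefficients: [6, 5, 4]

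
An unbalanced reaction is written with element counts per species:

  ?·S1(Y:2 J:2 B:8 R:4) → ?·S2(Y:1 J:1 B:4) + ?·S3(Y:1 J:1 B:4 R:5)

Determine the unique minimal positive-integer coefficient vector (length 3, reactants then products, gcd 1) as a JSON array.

Y: 5·2 = 10 | 6·1+4·1 = 10
J: 5·2 = 10 | 6·1+4·1 = 10
B: 5·8 = 40 | 6·4+4·4 = 40
R: 5·4 = 20 | 6·0+4·5 = 20
gcd(5,6,4) = 1

Coefficients: [5, 6, 4]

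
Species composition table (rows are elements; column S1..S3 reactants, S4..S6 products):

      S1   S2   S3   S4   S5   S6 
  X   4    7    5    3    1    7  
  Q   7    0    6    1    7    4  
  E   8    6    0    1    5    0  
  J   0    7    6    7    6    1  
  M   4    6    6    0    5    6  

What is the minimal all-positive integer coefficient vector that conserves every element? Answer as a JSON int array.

Coefficients: [2, 1, 6, 2, 4, 5]

X: 2·4+1·7+6·5 = 45 | 2·3+4·1+5·7 = 45
Q: 2·7+1·0+6·6 = 50 | 2·1+4·7+5·4 = 50
E: 2·8+1·6+6·0 = 22 | 2·1+4·5+5·0 = 22
J: 2·0+1·7+6·6 = 43 | 2·7+4·6+5·1 = 43
M: 2·4+1·6+6·6 = 50 | 2·0+4·5+5·6 = 50
gcd(2,1,6,2,4,5) = 1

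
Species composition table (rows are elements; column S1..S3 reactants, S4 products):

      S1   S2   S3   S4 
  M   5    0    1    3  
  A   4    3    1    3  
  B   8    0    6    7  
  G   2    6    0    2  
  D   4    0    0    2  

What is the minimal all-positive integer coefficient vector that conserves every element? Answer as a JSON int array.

M: 3·5+1·0+3·1 = 18 | 6·3 = 18
A: 3·4+1·3+3·1 = 18 | 6·3 = 18
B: 3·8+1·0+3·6 = 42 | 6·7 = 42
G: 3·2+1·6+3·0 = 12 | 6·2 = 12
D: 3·4+1·0+3·0 = 12 | 6·2 = 12
gcd(3,1,3,6) = 1

Coefficients: [3, 1, 3, 6]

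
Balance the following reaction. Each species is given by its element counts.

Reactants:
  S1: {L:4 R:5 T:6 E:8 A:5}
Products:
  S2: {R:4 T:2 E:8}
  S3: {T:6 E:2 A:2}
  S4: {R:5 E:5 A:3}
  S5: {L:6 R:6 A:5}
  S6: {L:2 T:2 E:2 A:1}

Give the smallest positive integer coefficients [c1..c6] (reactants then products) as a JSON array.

L: 4·4 = 16 | 1·0+2·0+2·0+1·6+5·2 = 16
R: 4·5 = 20 | 1·4+2·0+2·5+1·6+5·0 = 20
T: 4·6 = 24 | 1·2+2·6+2·0+1·0+5·2 = 24
E: 4·8 = 32 | 1·8+2·2+2·5+1·0+5·2 = 32
A: 4·5 = 20 | 1·0+2·2+2·3+1·5+5·1 = 20
gcd(4,1,2,2,1,5) = 1

Coefficients: [4, 1, 2, 2, 1, 5]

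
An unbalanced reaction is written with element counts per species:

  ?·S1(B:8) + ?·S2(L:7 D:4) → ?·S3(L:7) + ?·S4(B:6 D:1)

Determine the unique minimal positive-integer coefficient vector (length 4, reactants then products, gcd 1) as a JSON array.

L: 3·0+1·7 = 7 | 1·7+4·0 = 7
B: 3·8+1·0 = 24 | 1·0+4·6 = 24
D: 3·0+1·4 = 4 | 1·0+4·1 = 4
gcd(3,1,1,4) = 1

Coefficients: [3, 1, 1, 4]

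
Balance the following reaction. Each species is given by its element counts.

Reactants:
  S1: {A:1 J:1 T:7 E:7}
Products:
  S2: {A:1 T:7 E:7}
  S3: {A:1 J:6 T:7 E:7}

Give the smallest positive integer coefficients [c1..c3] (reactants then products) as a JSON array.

Coefficients: [6, 5, 1]

A: 6·1 = 6 | 5·1+1·1 = 6
J: 6·1 = 6 | 5·0+1·6 = 6
T: 6·7 = 42 | 5·7+1·7 = 42
E: 6·7 = 42 | 5·7+1·7 = 42
gcd(6,5,1) = 1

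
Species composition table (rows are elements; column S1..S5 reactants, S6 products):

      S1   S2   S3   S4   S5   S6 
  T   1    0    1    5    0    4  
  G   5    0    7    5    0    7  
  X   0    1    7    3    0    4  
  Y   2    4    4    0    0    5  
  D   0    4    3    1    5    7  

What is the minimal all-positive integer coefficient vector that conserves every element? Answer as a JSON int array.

T: 3·1+5·0+1·1+4·5+3·0 = 24 | 6·4 = 24
G: 3·5+5·0+1·7+4·5+3·0 = 42 | 6·7 = 42
X: 3·0+5·1+1·7+4·3+3·0 = 24 | 6·4 = 24
Y: 3·2+5·4+1·4+4·0+3·0 = 30 | 6·5 = 30
D: 3·0+5·4+1·3+4·1+3·5 = 42 | 6·7 = 42
gcd(3,5,1,4,3,6) = 1

Coefficients: [3, 5, 1, 4, 3, 6]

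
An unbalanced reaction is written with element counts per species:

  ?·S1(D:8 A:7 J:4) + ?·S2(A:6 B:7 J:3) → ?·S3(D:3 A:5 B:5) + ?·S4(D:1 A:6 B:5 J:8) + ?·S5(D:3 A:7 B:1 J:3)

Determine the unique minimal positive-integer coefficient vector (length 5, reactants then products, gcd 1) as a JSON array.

Coefficients: [3, 6, 5, 3, 2]

D: 3·8+6·0 = 24 | 5·3+3·1+2·3 = 24
A: 3·7+6·6 = 57 | 5·5+3·6+2·7 = 57
B: 3·0+6·7 = 42 | 5·5+3·5+2·1 = 42
J: 3·4+6·3 = 30 | 5·0+3·8+2·3 = 30
gcd(3,6,5,3,2) = 1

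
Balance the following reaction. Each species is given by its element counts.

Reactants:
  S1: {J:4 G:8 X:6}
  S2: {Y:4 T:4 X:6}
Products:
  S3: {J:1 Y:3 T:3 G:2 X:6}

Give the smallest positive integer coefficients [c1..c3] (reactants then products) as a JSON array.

Coefficients: [1, 3, 4]

J: 1·4+3·0 = 4 | 4·1 = 4
Y: 1·0+3·4 = 12 | 4·3 = 12
T: 1·0+3·4 = 12 | 4·3 = 12
G: 1·8+3·0 = 8 | 4·2 = 8
X: 1·6+3·6 = 24 | 4·6 = 24
gcd(1,3,4) = 1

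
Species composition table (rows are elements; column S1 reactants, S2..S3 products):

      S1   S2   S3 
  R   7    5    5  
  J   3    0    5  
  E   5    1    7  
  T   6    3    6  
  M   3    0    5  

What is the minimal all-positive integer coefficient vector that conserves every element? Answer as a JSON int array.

R: 5·7 = 35 | 4·5+3·5 = 35
J: 5·3 = 15 | 4·0+3·5 = 15
E: 5·5 = 25 | 4·1+3·7 = 25
T: 5·6 = 30 | 4·3+3·6 = 30
M: 5·3 = 15 | 4·0+3·5 = 15
gcd(5,4,3) = 1

Coefficients: [5, 4, 3]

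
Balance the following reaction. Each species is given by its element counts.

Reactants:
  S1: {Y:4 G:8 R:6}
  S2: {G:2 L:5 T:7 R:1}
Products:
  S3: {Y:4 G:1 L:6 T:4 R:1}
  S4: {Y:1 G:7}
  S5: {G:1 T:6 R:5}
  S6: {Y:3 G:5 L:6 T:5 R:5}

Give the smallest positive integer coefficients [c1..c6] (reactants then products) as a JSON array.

Y: 5·4+6·0 = 20 | 1·4+4·1+3·0+4·3 = 20
G: 5·8+6·2 = 52 | 1·1+4·7+3·1+4·5 = 52
L: 5·0+6·5 = 30 | 1·6+4·0+3·0+4·6 = 30
T: 5·0+6·7 = 42 | 1·4+4·0+3·6+4·5 = 42
R: 5·6+6·1 = 36 | 1·1+4·0+3·5+4·5 = 36
gcd(5,6,1,4,3,4) = 1

Coefficients: [5, 6, 1, 4, 3, 4]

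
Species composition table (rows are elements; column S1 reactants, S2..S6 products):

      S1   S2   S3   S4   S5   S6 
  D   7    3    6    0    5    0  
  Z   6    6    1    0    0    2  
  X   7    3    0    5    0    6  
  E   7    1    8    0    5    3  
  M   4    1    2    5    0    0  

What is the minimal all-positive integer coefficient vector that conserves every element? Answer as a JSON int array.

Coefficients: [6, 5, 2, 3, 3, 2]

D: 6·7 = 42 | 5·3+2·6+3·0+3·5+2·0 = 42
Z: 6·6 = 36 | 5·6+2·1+3·0+3·0+2·2 = 36
X: 6·7 = 42 | 5·3+2·0+3·5+3·0+2·6 = 42
E: 6·7 = 42 | 5·1+2·8+3·0+3·5+2·3 = 42
M: 6·4 = 24 | 5·1+2·2+3·5+3·0+2·0 = 24
gcd(6,5,2,3,3,2) = 1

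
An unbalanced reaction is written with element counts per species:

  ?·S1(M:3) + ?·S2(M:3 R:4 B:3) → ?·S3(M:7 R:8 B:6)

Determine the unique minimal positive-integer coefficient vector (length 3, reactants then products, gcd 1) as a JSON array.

M: 1·3+6·3 = 21 | 3·7 = 21
R: 1·0+6·4 = 24 | 3·8 = 24
B: 1·0+6·3 = 18 | 3·6 = 18
gcd(1,6,3) = 1

Coefficients: [1, 6, 3]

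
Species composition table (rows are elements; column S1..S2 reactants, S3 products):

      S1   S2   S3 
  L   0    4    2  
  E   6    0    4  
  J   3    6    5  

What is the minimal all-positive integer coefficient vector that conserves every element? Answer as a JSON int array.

Coefficients: [4, 3, 6]

L: 4·0+3·4 = 12 | 6·2 = 12
E: 4·6+3·0 = 24 | 6·4 = 24
J: 4·3+3·6 = 30 | 6·5 = 30
gcd(4,3,6) = 1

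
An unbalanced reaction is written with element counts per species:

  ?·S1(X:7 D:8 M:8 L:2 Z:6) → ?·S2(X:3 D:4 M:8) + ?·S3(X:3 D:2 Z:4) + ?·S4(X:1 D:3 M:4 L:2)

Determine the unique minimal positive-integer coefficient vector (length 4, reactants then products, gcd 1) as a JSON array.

Coefficients: [2, 1, 3, 2]

X: 2·7 = 14 | 1·3+3·3+2·1 = 14
D: 2·8 = 16 | 1·4+3·2+2·3 = 16
M: 2·8 = 16 | 1·8+3·0+2·4 = 16
L: 2·2 = 4 | 1·0+3·0+2·2 = 4
Z: 2·6 = 12 | 1·0+3·4+2·0 = 12
gcd(2,1,3,2) = 1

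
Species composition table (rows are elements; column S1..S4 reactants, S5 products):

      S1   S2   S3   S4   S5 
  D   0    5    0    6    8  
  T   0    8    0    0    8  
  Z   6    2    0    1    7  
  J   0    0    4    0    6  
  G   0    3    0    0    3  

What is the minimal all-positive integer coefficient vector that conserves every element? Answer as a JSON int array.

D: 3·0+4·5+6·0+2·6 = 32 | 4·8 = 32
T: 3·0+4·8+6·0+2·0 = 32 | 4·8 = 32
Z: 3·6+4·2+6·0+2·1 = 28 | 4·7 = 28
J: 3·0+4·0+6·4+2·0 = 24 | 4·6 = 24
G: 3·0+4·3+6·0+2·0 = 12 | 4·3 = 12
gcd(3,4,6,2,4) = 1

Coefficients: [3, 4, 6, 2, 4]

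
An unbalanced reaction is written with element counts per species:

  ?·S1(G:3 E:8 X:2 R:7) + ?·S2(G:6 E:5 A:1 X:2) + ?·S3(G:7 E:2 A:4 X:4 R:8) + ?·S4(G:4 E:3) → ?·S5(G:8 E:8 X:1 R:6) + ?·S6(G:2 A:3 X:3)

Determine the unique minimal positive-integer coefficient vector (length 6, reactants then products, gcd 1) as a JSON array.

G: 2·3+1·6+2·7+5·4 = 46 | 5·8+3·2 = 46
E: 2·8+1·5+2·2+5·3 = 40 | 5·8+3·0 = 40
A: 2·0+1·1+2·4+5·0 = 9 | 5·0+3·3 = 9
X: 2·2+1·2+2·4+5·0 = 14 | 5·1+3·3 = 14
R: 2·7+1·0+2·8+5·0 = 30 | 5·6+3·0 = 30
gcd(2,1,2,5,5,3) = 1

Coefficients: [2, 1, 2, 5, 5, 3]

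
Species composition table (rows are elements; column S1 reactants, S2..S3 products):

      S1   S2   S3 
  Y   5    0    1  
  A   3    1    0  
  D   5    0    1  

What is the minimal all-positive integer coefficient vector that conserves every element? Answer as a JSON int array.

Y: 1·5 = 5 | 3·0+5·1 = 5
A: 1·3 = 3 | 3·1+5·0 = 3
D: 1·5 = 5 | 3·0+5·1 = 5
gcd(1,3,5) = 1

Coefficients: [1, 3, 5]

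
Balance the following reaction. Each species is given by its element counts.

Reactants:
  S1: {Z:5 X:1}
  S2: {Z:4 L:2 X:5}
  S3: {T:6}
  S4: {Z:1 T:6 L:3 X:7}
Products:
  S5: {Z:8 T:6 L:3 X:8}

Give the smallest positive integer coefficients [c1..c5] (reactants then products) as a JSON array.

Coefficients: [3, 6, 4, 1, 5]

Z: 3·5+6·4+4·0+1·1 = 40 | 5·8 = 40
T: 3·0+6·0+4·6+1·6 = 30 | 5·6 = 30
L: 3·0+6·2+4·0+1·3 = 15 | 5·3 = 15
X: 3·1+6·5+4·0+1·7 = 40 | 5·8 = 40
gcd(3,6,4,1,5) = 1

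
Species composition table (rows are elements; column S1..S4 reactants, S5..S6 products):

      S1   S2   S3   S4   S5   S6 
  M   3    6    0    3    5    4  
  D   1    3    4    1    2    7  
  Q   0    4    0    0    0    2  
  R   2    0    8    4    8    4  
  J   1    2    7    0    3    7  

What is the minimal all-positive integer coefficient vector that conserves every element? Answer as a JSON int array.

M: 6·3+1·6+3·0+3·3 = 33 | 5·5+2·4 = 33
D: 6·1+1·3+3·4+3·1 = 24 | 5·2+2·7 = 24
Q: 6·0+1·4+3·0+3·0 = 4 | 5·0+2·2 = 4
R: 6·2+1·0+3·8+3·4 = 48 | 5·8+2·4 = 48
J: 6·1+1·2+3·7+3·0 = 29 | 5·3+2·7 = 29
gcd(6,1,3,3,5,2) = 1

Coefficients: [6, 1, 3, 3, 5, 2]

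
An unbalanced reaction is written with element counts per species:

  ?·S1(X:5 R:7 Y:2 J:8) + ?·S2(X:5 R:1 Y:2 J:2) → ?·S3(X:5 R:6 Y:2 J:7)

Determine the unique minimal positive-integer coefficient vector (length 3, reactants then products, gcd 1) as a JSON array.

X: 5·5+1·5 = 30 | 6·5 = 30
R: 5·7+1·1 = 36 | 6·6 = 36
Y: 5·2+1·2 = 12 | 6·2 = 12
J: 5·8+1·2 = 42 | 6·7 = 42
gcd(5,1,6) = 1

Coefficients: [5, 1, 6]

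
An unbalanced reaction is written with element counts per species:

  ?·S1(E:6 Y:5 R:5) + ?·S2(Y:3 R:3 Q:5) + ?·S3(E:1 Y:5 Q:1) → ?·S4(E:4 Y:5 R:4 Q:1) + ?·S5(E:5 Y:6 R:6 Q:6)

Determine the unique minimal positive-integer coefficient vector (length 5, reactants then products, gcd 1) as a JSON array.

Coefficients: [4, 2, 1, 5, 1]

E: 4·6+2·0+1·1 = 25 | 5·4+1·5 = 25
Y: 4·5+2·3+1·5 = 31 | 5·5+1·6 = 31
R: 4·5+2·3+1·0 = 26 | 5·4+1·6 = 26
Q: 4·0+2·5+1·1 = 11 | 5·1+1·6 = 11
gcd(4,2,1,5,1) = 1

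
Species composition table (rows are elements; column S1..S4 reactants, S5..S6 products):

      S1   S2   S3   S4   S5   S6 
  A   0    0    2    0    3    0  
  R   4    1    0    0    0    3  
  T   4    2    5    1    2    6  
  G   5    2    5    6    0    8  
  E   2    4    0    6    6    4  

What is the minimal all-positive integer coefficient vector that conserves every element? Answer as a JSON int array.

A: 3·0+6·0+3·2+1·0 = 6 | 2·3+6·0 = 6
R: 3·4+6·1+3·0+1·0 = 18 | 2·0+6·3 = 18
T: 3·4+6·2+3·5+1·1 = 40 | 2·2+6·6 = 40
G: 3·5+6·2+3·5+1·6 = 48 | 2·0+6·8 = 48
E: 3·2+6·4+3·0+1·6 = 36 | 2·6+6·4 = 36
gcd(3,6,3,1,2,6) = 1

Coefficients: [3, 6, 3, 1, 2, 6]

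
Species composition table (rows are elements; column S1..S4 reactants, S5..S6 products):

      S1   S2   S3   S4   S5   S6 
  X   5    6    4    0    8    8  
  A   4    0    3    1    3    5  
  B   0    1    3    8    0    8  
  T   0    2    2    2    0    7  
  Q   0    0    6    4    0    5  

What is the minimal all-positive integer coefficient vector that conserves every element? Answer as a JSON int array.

Coefficients: [6, 5, 1, 1, 6, 2]

X: 6·5+5·6+1·4+1·0 = 64 | 6·8+2·8 = 64
A: 6·4+5·0+1·3+1·1 = 28 | 6·3+2·5 = 28
B: 6·0+5·1+1·3+1·8 = 16 | 6·0+2·8 = 16
T: 6·0+5·2+1·2+1·2 = 14 | 6·0+2·7 = 14
Q: 6·0+5·0+1·6+1·4 = 10 | 6·0+2·5 = 10
gcd(6,5,1,1,6,2) = 1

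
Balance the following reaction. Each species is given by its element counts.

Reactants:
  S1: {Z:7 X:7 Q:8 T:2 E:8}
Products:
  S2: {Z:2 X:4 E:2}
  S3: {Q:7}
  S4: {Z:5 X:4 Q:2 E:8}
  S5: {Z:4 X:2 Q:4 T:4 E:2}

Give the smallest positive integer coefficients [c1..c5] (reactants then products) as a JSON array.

Coefficients: [6, 5, 4, 4, 3]

Z: 6·7 = 42 | 5·2+4·0+4·5+3·4 = 42
X: 6·7 = 42 | 5·4+4·0+4·4+3·2 = 42
Q: 6·8 = 48 | 5·0+4·7+4·2+3·4 = 48
T: 6·2 = 12 | 5·0+4·0+4·0+3·4 = 12
E: 6·8 = 48 | 5·2+4·0+4·8+3·2 = 48
gcd(6,5,4,4,3) = 1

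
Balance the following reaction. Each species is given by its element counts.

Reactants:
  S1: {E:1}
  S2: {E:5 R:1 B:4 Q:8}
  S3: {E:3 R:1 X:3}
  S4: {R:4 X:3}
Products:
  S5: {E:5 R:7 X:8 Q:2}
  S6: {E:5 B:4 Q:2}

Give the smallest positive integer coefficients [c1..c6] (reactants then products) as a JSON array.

Coefficients: [3, 1, 4, 4, 3, 1]

E: 3·1+1·5+4·3+4·0 = 20 | 3·5+1·5 = 20
R: 3·0+1·1+4·1+4·4 = 21 | 3·7+1·0 = 21
B: 3·0+1·4+4·0+4·0 = 4 | 3·0+1·4 = 4
X: 3·0+1·0+4·3+4·3 = 24 | 3·8+1·0 = 24
Q: 3·0+1·8+4·0+4·0 = 8 | 3·2+1·2 = 8
gcd(3,1,4,4,3,1) = 1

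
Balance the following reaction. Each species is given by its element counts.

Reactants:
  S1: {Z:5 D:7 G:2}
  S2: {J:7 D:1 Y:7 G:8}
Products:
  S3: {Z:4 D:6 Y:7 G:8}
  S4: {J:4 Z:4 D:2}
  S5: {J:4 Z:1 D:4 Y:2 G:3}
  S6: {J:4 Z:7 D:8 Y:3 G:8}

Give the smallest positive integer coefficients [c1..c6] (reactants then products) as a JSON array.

J: 6·0+4·7 = 28 | 2·0+1·4+4·4+2·4 = 28
Z: 6·5+4·0 = 30 | 2·4+1·4+4·1+2·7 = 30
D: 6·7+4·1 = 46 | 2·6+1·2+4·4+2·8 = 46
Y: 6·0+4·7 = 28 | 2·7+1·0+4·2+2·3 = 28
G: 6·2+4·8 = 44 | 2·8+1·0+4·3+2·8 = 44
gcd(6,4,2,1,4,2) = 1

Coefficients: [6, 4, 2, 1, 4, 2]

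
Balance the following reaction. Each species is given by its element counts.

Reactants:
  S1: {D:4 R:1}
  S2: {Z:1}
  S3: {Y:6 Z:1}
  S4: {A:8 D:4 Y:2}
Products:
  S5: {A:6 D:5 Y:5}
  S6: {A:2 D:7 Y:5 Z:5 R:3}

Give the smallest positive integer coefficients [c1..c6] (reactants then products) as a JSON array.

Coefficients: [6, 5, 5, 5, 6, 2]

A: 6·0+5·0+5·0+5·8 = 40 | 6·6+2·2 = 40
D: 6·4+5·0+5·0+5·4 = 44 | 6·5+2·7 = 44
Y: 6·0+5·0+5·6+5·2 = 40 | 6·5+2·5 = 40
Z: 6·0+5·1+5·1+5·0 = 10 | 6·0+2·5 = 10
R: 6·1+5·0+5·0+5·0 = 6 | 6·0+2·3 = 6
gcd(6,5,5,5,6,2) = 1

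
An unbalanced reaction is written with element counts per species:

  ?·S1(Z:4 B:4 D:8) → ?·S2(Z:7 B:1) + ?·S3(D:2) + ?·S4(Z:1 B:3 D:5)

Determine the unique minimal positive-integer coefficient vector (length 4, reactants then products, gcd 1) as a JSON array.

Z: 5·4 = 20 | 2·7+5·0+6·1 = 20
B: 5·4 = 20 | 2·1+5·0+6·3 = 20
D: 5·8 = 40 | 2·0+5·2+6·5 = 40
gcd(5,2,5,6) = 1

Coefficients: [5, 2, 5, 6]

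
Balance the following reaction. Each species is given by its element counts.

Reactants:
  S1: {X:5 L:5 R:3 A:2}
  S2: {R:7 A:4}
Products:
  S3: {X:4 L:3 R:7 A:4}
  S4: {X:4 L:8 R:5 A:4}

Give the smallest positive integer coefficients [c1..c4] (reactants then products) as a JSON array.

Coefficients: [4, 3, 4, 1]

X: 4·5+3·0 = 20 | 4·4+1·4 = 20
L: 4·5+3·0 = 20 | 4·3+1·8 = 20
R: 4·3+3·7 = 33 | 4·7+1·5 = 33
A: 4·2+3·4 = 20 | 4·4+1·4 = 20
gcd(4,3,4,1) = 1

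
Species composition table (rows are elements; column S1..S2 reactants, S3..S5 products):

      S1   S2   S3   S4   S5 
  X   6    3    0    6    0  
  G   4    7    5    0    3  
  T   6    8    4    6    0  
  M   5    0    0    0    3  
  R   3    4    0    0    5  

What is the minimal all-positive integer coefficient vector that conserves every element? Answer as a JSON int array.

Coefficients: [3, 4, 5, 5, 5]

X: 3·6+4·3 = 30 | 5·0+5·6+5·0 = 30
G: 3·4+4·7 = 40 | 5·5+5·0+5·3 = 40
T: 3·6+4·8 = 50 | 5·4+5·6+5·0 = 50
M: 3·5+4·0 = 15 | 5·0+5·0+5·3 = 15
R: 3·3+4·4 = 25 | 5·0+5·0+5·5 = 25
gcd(3,4,5,5,5) = 1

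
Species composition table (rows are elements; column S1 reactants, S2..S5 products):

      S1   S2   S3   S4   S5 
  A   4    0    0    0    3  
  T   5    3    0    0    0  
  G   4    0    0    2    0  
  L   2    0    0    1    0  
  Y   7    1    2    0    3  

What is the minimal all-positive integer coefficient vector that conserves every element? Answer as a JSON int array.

Coefficients: [3, 5, 2, 6, 4]

A: 3·4 = 12 | 5·0+2·0+6·0+4·3 = 12
T: 3·5 = 15 | 5·3+2·0+6·0+4·0 = 15
G: 3·4 = 12 | 5·0+2·0+6·2+4·0 = 12
L: 3·2 = 6 | 5·0+2·0+6·1+4·0 = 6
Y: 3·7 = 21 | 5·1+2·2+6·0+4·3 = 21
gcd(3,5,2,6,4) = 1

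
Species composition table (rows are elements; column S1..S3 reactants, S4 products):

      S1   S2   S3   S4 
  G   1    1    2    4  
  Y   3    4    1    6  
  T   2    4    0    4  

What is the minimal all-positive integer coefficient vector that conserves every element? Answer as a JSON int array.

G: 2·1+2·1+4·2 = 12 | 3·4 = 12
Y: 2·3+2·4+4·1 = 18 | 3·6 = 18
T: 2·2+2·4+4·0 = 12 | 3·4 = 12
gcd(2,2,4,3) = 1

Coefficients: [2, 2, 4, 3]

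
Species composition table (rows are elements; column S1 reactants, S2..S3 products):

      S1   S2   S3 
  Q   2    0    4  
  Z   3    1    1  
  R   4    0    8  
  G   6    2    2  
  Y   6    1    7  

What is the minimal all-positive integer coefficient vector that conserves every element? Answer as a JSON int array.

Coefficients: [2, 5, 1]

Q: 2·2 = 4 | 5·0+1·4 = 4
Z: 2·3 = 6 | 5·1+1·1 = 6
R: 2·4 = 8 | 5·0+1·8 = 8
G: 2·6 = 12 | 5·2+1·2 = 12
Y: 2·6 = 12 | 5·1+1·7 = 12
gcd(2,5,1) = 1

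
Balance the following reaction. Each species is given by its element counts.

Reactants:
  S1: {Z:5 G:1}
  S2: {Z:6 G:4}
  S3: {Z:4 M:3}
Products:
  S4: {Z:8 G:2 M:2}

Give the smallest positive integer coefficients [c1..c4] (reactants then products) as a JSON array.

Z: 2·5+1·6+2·4 = 24 | 3·8 = 24
G: 2·1+1·4+2·0 = 6 | 3·2 = 6
M: 2·0+1·0+2·3 = 6 | 3·2 = 6
gcd(2,1,2,3) = 1

Coefficients: [2, 1, 2, 3]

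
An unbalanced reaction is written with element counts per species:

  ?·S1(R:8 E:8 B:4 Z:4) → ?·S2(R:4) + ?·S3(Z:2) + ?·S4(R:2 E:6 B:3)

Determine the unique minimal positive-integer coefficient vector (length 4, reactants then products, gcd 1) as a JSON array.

Coefficients: [3, 4, 6, 4]

R: 3·8 = 24 | 4·4+6·0+4·2 = 24
E: 3·8 = 24 | 4·0+6·0+4·6 = 24
B: 3·4 = 12 | 4·0+6·0+4·3 = 12
Z: 3·4 = 12 | 4·0+6·2+4·0 = 12
gcd(3,4,6,4) = 1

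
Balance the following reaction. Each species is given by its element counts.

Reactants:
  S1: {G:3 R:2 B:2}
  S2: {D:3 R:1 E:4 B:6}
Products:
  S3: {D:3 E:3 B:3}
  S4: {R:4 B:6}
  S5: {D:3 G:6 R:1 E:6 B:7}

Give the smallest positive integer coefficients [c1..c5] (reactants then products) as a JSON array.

Coefficients: [4, 6, 4, 3, 2]

D: 4·0+6·3 = 18 | 4·3+3·0+2·3 = 18
G: 4·3+6·0 = 12 | 4·0+3·0+2·6 = 12
R: 4·2+6·1 = 14 | 4·0+3·4+2·1 = 14
E: 4·0+6·4 = 24 | 4·3+3·0+2·6 = 24
B: 4·2+6·6 = 44 | 4·3+3·6+2·7 = 44
gcd(4,6,4,3,2) = 1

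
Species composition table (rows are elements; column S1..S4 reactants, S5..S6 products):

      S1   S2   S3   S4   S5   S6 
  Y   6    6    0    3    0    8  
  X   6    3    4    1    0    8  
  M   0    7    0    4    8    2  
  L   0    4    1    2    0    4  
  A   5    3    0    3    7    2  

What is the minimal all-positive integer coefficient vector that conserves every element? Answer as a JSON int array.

Y: 3·6+4·6+4·0+2·3 = 48 | 3·0+6·8 = 48
X: 3·6+4·3+4·4+2·1 = 48 | 3·0+6·8 = 48
M: 3·0+4·7+4·0+2·4 = 36 | 3·8+6·2 = 36
L: 3·0+4·4+4·1+2·2 = 24 | 3·0+6·4 = 24
A: 3·5+4·3+4·0+2·3 = 33 | 3·7+6·2 = 33
gcd(3,4,4,2,3,6) = 1

Coefficients: [3, 4, 4, 2, 3, 6]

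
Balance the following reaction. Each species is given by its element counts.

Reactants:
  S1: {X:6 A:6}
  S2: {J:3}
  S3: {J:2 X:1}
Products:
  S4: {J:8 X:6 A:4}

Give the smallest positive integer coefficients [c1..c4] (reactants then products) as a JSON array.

J: 2·0+4·3+6·2 = 24 | 3·8 = 24
X: 2·6+4·0+6·1 = 18 | 3·6 = 18
A: 2·6+4·0+6·0 = 12 | 3·4 = 12
gcd(2,4,6,3) = 1

Coefficients: [2, 4, 6, 3]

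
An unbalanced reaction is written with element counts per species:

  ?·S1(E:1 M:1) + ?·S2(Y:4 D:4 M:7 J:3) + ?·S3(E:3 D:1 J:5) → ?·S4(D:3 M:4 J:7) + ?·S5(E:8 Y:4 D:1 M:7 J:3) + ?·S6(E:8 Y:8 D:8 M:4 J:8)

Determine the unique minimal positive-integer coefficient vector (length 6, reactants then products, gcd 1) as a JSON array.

Coefficients: [6, 4, 6, 4, 2, 1]

E: 6·1+4·0+6·3 = 24 | 4·0+2·8+1·8 = 24
Y: 6·0+4·4+6·0 = 16 | 4·0+2·4+1·8 = 16
D: 6·0+4·4+6·1 = 22 | 4·3+2·1+1·8 = 22
M: 6·1+4·7+6·0 = 34 | 4·4+2·7+1·4 = 34
J: 6·0+4·3+6·5 = 42 | 4·7+2·3+1·8 = 42
gcd(6,4,6,4,2,1) = 1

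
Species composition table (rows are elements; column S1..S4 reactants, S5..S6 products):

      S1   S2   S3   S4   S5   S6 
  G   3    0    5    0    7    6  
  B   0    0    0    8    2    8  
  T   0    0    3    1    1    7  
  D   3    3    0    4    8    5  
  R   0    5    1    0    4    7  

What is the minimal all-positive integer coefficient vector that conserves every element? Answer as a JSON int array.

Coefficients: [5, 5, 5, 3, 4, 2]

G: 5·3+5·0+5·5+3·0 = 40 | 4·7+2·6 = 40
B: 5·0+5·0+5·0+3·8 = 24 | 4·2+2·8 = 24
T: 5·0+5·0+5·3+3·1 = 18 | 4·1+2·7 = 18
D: 5·3+5·3+5·0+3·4 = 42 | 4·8+2·5 = 42
R: 5·0+5·5+5·1+3·0 = 30 | 4·4+2·7 = 30
gcd(5,5,5,3,4,2) = 1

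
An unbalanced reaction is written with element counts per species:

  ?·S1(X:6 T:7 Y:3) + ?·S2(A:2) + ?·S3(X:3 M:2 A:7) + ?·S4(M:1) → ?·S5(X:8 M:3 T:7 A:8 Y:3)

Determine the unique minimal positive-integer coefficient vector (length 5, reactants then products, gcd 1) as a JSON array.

Coefficients: [3, 5, 2, 5, 3]

X: 3·6+5·0+2·3+5·0 = 24 | 3·8 = 24
M: 3·0+5·0+2·2+5·1 = 9 | 3·3 = 9
T: 3·7+5·0+2·0+5·0 = 21 | 3·7 = 21
A: 3·0+5·2+2·7+5·0 = 24 | 3·8 = 24
Y: 3·3+5·0+2·0+5·0 = 9 | 3·3 = 9
gcd(3,5,2,5,3) = 1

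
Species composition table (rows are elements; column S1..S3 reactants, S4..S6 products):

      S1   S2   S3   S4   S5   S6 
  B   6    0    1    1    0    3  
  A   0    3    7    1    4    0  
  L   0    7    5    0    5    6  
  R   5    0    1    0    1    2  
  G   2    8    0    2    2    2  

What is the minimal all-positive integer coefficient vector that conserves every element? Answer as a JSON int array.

Coefficients: [1, 3, 3, 6, 6, 1]

B: 1·6+3·0+3·1 = 9 | 6·1+6·0+1·3 = 9
A: 1·0+3·3+3·7 = 30 | 6·1+6·4+1·0 = 30
L: 1·0+3·7+3·5 = 36 | 6·0+6·5+1·6 = 36
R: 1·5+3·0+3·1 = 8 | 6·0+6·1+1·2 = 8
G: 1·2+3·8+3·0 = 26 | 6·2+6·2+1·2 = 26
gcd(1,3,3,6,6,1) = 1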